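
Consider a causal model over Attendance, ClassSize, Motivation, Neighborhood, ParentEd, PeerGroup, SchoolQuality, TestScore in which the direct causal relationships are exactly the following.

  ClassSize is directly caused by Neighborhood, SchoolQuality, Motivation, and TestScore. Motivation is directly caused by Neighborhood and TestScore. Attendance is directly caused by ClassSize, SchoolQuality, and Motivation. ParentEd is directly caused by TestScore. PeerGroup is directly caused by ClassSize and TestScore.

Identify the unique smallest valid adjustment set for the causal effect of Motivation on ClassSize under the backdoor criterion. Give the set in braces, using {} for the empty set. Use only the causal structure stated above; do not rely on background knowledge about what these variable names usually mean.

{Neighborhood, TestScore}

Variables eligible for adjustment (non-descendants of Motivation, excluding Motivation and ClassSize): {Neighborhood, ParentEd, SchoolQuality, TestScore}.
Backdoor paths from Motivation to ClassSize:
  P1: Motivation <- TestScore -> ClassSize
  P2: Motivation <- TestScore -> PeerGroup <- ClassSize
  P3: Motivation <- Neighborhood -> ClassSize
The empty set is not sufficient: P1 (Motivation <- TestScore -> ClassSize) has no collider blocking it and no conditioned non-collider, so it is open.
Try {Neighborhood, TestScore}:
  P1: blocked at fork node TestScore ∈ conditioning set.
  P2: blocked at fork node TestScore ∈ conditioning set.
  P3: blocked at fork node Neighborhood ∈ conditioning set.
{Neighborhood, TestScore} contains no descendant of Motivation and blocks every backdoor path.
Every element of {Neighborhood, TestScore} is needed (dropping Neighborhood leaves P3 open; dropping TestScore leaves P1 open), so no proper subset is valid.
Among all size-2 subsets of the eligible variables, only {Neighborhood, TestScore} blocks every backdoor path, so it is the unique smallest valid adjustment set.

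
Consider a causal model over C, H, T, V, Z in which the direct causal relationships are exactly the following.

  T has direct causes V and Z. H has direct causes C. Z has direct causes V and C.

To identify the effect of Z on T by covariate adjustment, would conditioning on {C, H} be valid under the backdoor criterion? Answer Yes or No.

Backdoor paths from Z to T (paths whose first edge points into Z):
  P1: Z <- V -> T
Condition 1 (no descendant of Z in the set): holds — descendants of Z are {T}; none are in {C, H}.
Condition 2 (every backdoor path blocked by {C, H}):
  P1: open — no interior node is in the conditioning set.
{C, H} does not satisfy the backdoor criterion.

No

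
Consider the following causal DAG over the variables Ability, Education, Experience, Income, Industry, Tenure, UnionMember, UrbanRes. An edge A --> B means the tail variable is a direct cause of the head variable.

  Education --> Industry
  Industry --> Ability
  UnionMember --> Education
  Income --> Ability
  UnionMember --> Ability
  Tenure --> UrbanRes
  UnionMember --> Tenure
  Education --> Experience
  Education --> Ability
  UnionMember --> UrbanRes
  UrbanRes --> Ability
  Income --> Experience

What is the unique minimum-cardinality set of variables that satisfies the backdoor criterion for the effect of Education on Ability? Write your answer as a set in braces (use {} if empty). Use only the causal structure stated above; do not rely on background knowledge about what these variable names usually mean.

Variables eligible for adjustment (non-descendants of Education, excluding Education and Ability): {Income, Tenure, UnionMember, UrbanRes}.
Backdoor paths from Education to Ability:
  P1: Education <- UnionMember -> Tenure -> UrbanRes -> Ability
  P2: Education <- UnionMember -> UrbanRes -> Ability
  P3: Education <- UnionMember -> Ability
The empty set is not sufficient: P1 (Education <- UnionMember -> Tenure -> UrbanRes -> Ability) has no collider blocking it and no conditioned non-collider, so it is open.
Try {UnionMember}:
  P1: blocked at fork node UnionMember ∈ conditioning set.
  P2: blocked at fork node UnionMember ∈ conditioning set.
  P3: blocked at fork node UnionMember ∈ conditioning set.
{UnionMember} contains no descendant of Education and blocks every backdoor path.
No other singleton works — e.g. {Income} leaves P1 open — so {UnionMember} is the unique smallest valid adjustment set.

{UnionMember}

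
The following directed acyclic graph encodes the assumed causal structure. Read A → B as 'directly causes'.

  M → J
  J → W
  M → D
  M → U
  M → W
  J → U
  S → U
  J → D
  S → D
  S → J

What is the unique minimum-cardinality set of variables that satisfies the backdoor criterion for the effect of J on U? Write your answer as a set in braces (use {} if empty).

{M, S}

Variables eligible for adjustment (non-descendants of J, excluding J and U): {M, S}.
Backdoor paths from J to U:
  P1: J <- S -> U
  P2: J <- S -> D <- M -> U
  P3: J <- M -> U
  P4: J <- M -> D <- S -> U
The empty set is not sufficient: P1 (J <- S -> U) has no collider blocking it and no conditioned non-collider, so it is open.
Try {M, S}:
  P1: blocked at fork node S ∈ conditioning set.
  P2: blocked at fork node S ∈ conditioning set.
  P3: blocked at fork node M ∈ conditioning set.
  P4: blocked at fork node M ∈ conditioning set.
{M, S} contains no descendant of J and blocks every backdoor path.
Every element of {M, S} is needed (dropping M leaves P3 open; dropping S leaves P1 open), so no proper subset is valid.
Among all size-2 subsets of the eligible variables, only {M, S} blocks every backdoor path, so it is the unique smallest valid adjustment set.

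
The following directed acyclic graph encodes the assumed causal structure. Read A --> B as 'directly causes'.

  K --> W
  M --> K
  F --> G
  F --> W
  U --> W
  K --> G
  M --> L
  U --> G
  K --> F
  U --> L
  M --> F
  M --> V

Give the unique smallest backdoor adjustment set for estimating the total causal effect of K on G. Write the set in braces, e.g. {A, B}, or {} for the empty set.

Variables eligible for adjustment (non-descendants of K, excluding K and G): {L, M, U, V}.
Backdoor paths from K to G:
  P1: K <- M -> F -> W <- U -> G
  P2: K <- M -> F -> G
  P3: K <- M -> L <- U -> W <- F -> G
  P4: K <- M -> L <- U -> G
The empty set is not sufficient: P2 (K <- M -> F -> G) has no collider blocking it and no conditioned non-collider, so it is open.
Try {M}:
  P1: blocked at fork node M ∈ conditioning set.
  P2: blocked at fork node M ∈ conditioning set.
  P3: blocked at fork node M ∈ conditioning set.
  P4: blocked at fork node M ∈ conditioning set.
{M} contains no descendant of K and blocks every backdoor path.
No other singleton works — e.g. {U} leaves P2 open — so {M} is the unique smallest valid adjustment set.

{M}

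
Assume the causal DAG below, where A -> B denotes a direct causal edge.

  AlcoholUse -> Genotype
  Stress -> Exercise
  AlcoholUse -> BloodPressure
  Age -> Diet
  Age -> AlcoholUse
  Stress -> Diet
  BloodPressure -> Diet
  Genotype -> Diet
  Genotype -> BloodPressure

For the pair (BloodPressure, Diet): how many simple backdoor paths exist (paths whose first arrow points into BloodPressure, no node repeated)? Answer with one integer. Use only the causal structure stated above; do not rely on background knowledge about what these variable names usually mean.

4

A backdoor path from BloodPressure to Diet is any simple undirected path whose first edge points into BloodPressure (i.e. leaves BloodPressure via a parent).
Parents of BloodPressure: {AlcoholUse, Genotype}.
Enumerating:
  P1: BloodPressure <- AlcoholUse <- Age -> Diet
  P2: BloodPressure <- AlcoholUse -> Genotype -> Diet
  P3: BloodPressure <- Genotype <- AlcoholUse <- Age -> Diet
  P4: BloodPressure <- Genotype -> Diet
That exhausts the simple backdoor paths. Count: 4.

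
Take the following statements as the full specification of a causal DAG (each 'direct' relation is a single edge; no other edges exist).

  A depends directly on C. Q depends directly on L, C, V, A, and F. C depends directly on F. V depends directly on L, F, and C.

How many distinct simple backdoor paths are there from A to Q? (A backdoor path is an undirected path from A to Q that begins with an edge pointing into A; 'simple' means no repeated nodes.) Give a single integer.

A backdoor path from A to Q is any simple undirected path whose first edge points into A (i.e. leaves A via a parent).
Parents of A: {C}.
Enumerating:
  P1: A <- C <- F -> V <- L -> Q
  P2: A <- C <- F -> V -> Q
  P3: A <- C <- F -> Q
  P4: A <- C -> V <- L -> Q
  P5: A <- C -> V <- F -> Q
  P6: A <- C -> V -> Q
  P7: A <- C -> Q
That exhausts the simple backdoor paths. Count: 7.

7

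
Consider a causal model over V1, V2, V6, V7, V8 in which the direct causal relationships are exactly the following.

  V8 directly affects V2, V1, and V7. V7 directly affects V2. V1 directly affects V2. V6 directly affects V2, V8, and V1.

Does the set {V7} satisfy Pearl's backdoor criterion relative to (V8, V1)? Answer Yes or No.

No

Backdoor paths from V8 to V1 (paths whose first edge points into V8):
  P1: V8 <- V6 -> V1
  P2: V8 <- V6 -> V2 <- V1
Condition 1 (no descendant of V8 in the set): FAILS — V7 is a descendant of V8.
Condition 2 (every backdoor path blocked by {V7}):
  P1: open — no interior node is in the conditioning set.
  P2: blocked at collider V2 (neither it nor any descendant is in the conditioning set).
{V7} does not satisfy the backdoor criterion.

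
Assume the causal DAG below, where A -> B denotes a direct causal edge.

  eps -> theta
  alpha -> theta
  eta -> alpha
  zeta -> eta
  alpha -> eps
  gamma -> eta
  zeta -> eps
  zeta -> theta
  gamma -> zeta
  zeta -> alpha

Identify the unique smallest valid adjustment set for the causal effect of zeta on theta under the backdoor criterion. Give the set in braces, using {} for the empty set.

{gamma}

Variables eligible for adjustment (non-descendants of zeta, excluding zeta and theta): {gamma}.
Backdoor paths from zeta to theta:
  P1: zeta <- gamma -> eta -> alpha -> eps -> theta
  P2: zeta <- gamma -> eta -> alpha -> theta
The empty set is not sufficient: P1 (zeta <- gamma -> eta -> alpha -> eps -> theta) has no collider blocking it and no conditioned non-collider, so it is open.
Try {gamma}:
  P1: blocked at fork node gamma ∈ conditioning set.
  P2: blocked at fork node gamma ∈ conditioning set.
{gamma} contains no descendant of zeta and blocks every backdoor path.
{gamma} is the unique smallest valid adjustment set.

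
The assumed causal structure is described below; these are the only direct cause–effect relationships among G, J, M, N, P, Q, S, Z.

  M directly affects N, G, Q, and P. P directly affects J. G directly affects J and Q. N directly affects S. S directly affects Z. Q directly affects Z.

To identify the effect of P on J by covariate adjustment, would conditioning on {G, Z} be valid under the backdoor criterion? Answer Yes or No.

Backdoor paths from P to J (paths whose first edge points into P):
  P1: P <- M -> G -> J
  P2: P <- M -> N -> S -> Z <- Q <- G -> J
  P3: P <- M -> Q <- G -> J
Condition 1 (no descendant of P in the set): holds — descendants of P are {J}; none are in {G, Z}.
Condition 2 (every backdoor path blocked by {G, Z}):
  P1: blocked at chain node G ∈ conditioning set.
  P2: blocked at fork node G ∈ conditioning set.
  P3: blocked at fork node G ∈ conditioning set.
{G, Z} satisfies the backdoor criterion.

Yes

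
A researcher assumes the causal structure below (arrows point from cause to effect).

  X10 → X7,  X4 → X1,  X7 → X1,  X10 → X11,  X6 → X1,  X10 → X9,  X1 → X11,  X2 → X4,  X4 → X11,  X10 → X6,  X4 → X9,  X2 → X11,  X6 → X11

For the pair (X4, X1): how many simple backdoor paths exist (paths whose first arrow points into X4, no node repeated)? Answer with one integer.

5

A backdoor path from X4 to X1 is any simple undirected path whose first edge points into X4 (i.e. leaves X4 via a parent).
Parents of X4: {X2}.
Enumerating:
  P1: X4 <- X2 -> X11 <- X10 -> X7 -> X1
  P2: X4 <- X2 -> X11 <- X10 -> X6 -> X1
  P3: X4 <- X2 -> X11 <- X6 <- X10 -> X7 -> X1
  P4: X4 <- X2 -> X11 <- X6 -> X1
  P5: X4 <- X2 -> X11 <- X1
That exhausts the simple backdoor paths. Count: 5.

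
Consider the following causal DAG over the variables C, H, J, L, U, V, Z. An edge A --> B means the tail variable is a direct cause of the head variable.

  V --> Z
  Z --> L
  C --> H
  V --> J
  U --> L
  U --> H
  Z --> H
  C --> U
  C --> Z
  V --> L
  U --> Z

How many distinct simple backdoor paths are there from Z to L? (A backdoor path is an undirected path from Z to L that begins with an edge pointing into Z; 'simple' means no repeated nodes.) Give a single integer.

A backdoor path from Z to L is any simple undirected path whose first edge points into Z (i.e. leaves Z via a parent).
Parents of Z: {C, U, V}.
Enumerating:
  P1: Z <- C -> U -> L
  P2: Z <- C -> H <- U -> L
  P3: Z <- V -> L
  P4: Z <- U -> L
That exhausts the simple backdoor paths. Count: 4.

4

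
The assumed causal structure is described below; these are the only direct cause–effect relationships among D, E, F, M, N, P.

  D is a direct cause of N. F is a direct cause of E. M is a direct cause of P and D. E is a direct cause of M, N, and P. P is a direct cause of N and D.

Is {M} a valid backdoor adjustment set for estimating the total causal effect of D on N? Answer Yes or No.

Backdoor paths from D to N (paths whose first edge points into D):
  P1: D <- M <- E -> P -> N
  P2: D <- M <- E -> N
  P3: D <- M -> P <- E -> N
  P4: D <- M -> P -> N
  P5: D <- P <- E -> N
  P6: D <- P <- M <- E -> N
  P7: D <- P -> N
Condition 1 (no descendant of D in the set): holds — descendants of D are {N}; none are in {M}.
Condition 2 (every backdoor path blocked by {M}):
  P1: blocked at chain node M ∈ conditioning set.
  P2: blocked at chain node M ∈ conditioning set.
  P3: blocked at fork node M ∈ conditioning set.
  P4: blocked at fork node M ∈ conditioning set.
  P5: open — no interior node is in the conditioning set.
  P6: blocked at chain node M ∈ conditioning set.
  P7: open — no interior node is in the conditioning set.
{M} does not satisfy the backdoor criterion.

No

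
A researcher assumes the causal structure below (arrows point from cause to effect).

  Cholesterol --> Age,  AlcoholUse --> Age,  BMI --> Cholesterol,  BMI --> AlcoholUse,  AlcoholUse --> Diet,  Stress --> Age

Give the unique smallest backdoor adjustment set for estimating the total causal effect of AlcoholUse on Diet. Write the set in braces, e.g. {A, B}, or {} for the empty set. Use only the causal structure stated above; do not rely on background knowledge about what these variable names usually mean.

{}

Variables eligible for adjustment (non-descendants of AlcoholUse, excluding AlcoholUse and Diet): {BMI, Cholesterol, Stress}.
Backdoor paths from AlcoholUse to Diet:
  (none)
With no backdoor paths the empty set already satisfies the criterion, and it is trivially minimal.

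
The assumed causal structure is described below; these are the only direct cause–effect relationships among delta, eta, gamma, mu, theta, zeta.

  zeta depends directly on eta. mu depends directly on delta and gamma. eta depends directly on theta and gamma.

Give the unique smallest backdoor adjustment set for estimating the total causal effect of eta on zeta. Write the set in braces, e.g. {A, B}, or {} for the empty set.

Variables eligible for adjustment (non-descendants of eta, excluding eta and zeta): {delta, gamma, mu, theta}.
Backdoor paths from eta to zeta:
  (none)
With no backdoor paths the empty set already satisfies the criterion, and it is trivially minimal.

{}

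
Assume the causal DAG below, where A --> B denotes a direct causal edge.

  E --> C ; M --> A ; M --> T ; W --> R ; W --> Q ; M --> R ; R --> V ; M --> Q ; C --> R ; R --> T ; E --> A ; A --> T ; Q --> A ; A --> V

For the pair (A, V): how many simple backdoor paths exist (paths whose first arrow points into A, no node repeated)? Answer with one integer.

A backdoor path from A to V is any simple undirected path whose first edge points into A (i.e. leaves A via a parent).
Parents of A: {E, M, Q}.
Enumerating:
  P1: A <- M -> Q <- W -> R -> V
  P2: A <- M -> R -> V
  P3: A <- M -> T <- R -> V
  P4: A <- E -> C -> R -> V
  P5: A <- Q <- M -> R -> V
  P6: A <- Q <- M -> T <- R -> V
  P7: A <- Q <- W -> R -> V
That exhausts the simple backdoor paths. Count: 7.

7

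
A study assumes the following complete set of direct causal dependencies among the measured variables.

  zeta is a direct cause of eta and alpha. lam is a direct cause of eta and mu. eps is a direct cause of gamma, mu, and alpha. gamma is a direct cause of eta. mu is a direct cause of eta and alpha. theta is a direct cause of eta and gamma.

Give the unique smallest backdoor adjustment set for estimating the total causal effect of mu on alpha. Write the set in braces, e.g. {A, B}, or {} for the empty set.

Variables eligible for adjustment (non-descendants of mu, excluding mu and alpha): {eps, gamma, lam, theta, zeta}.
Backdoor paths from mu to alpha:
  P1: mu <- lam -> eta <- theta -> gamma <- eps -> alpha
  P2: mu <- lam -> eta <- zeta -> alpha
  P3: mu <- lam -> eta <- gamma <- eps -> alpha
  P4: mu <- eps -> gamma <- theta -> eta <- zeta -> alpha
  P5: mu <- eps -> gamma -> eta <- zeta -> alpha
  P6: mu <- eps -> alpha
The empty set is not sufficient: P6 (mu <- eps -> alpha) has no collider blocking it and no conditioned non-collider, so it is open.
Try {eps}:
  P1: blocked at collider eta (neither it nor any descendant is in the conditioning set).
  P2: blocked at collider eta (neither it nor any descendant is in the conditioning set).
  P3: blocked at collider eta (neither it nor any descendant is in the conditioning set).
  P4: blocked at fork node eps ∈ conditioning set.
  P5: blocked at fork node eps ∈ conditioning set.
  P6: blocked at fork node eps ∈ conditioning set.
{eps} contains no descendant of mu and blocks every backdoor path.
No other singleton works — e.g. {theta} leaves P6 open — so {eps} is the unique smallest valid adjustment set.

{eps}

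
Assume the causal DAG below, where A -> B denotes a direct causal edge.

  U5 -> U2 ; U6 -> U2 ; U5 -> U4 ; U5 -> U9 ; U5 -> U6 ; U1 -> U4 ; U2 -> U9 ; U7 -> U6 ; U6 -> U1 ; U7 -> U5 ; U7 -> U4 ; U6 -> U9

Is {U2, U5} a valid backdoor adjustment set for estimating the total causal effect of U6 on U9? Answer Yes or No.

Backdoor paths from U6 to U9 (paths whose first edge points into U6):
  P1: U6 <- U7 -> U5 -> U2 -> U9
  P2: U6 <- U7 -> U5 -> U9
  P3: U6 <- U7 -> U4 <- U5 -> U2 -> U9
  P4: U6 <- U7 -> U4 <- U5 -> U9
  P5: U6 <- U5 -> U2 -> U9
  P6: U6 <- U5 -> U9
Condition 1 (no descendant of U6 in the set): FAILS — U2 is a descendant of U6.
Condition 2 (every backdoor path blocked by {U2, U5}):
  P1: blocked at chain node U5 ∈ conditioning set.
  P2: blocked at chain node U5 ∈ conditioning set.
  P3: blocked at collider U4 (neither it nor any descendant is in the conditioning set).
  P4: blocked at collider U4 (neither it nor any descendant is in the conditioning set).
  P5: blocked at fork node U5 ∈ conditioning set.
  P6: blocked at fork node U5 ∈ conditioning set.
{U2, U5} does not satisfy the backdoor criterion.

No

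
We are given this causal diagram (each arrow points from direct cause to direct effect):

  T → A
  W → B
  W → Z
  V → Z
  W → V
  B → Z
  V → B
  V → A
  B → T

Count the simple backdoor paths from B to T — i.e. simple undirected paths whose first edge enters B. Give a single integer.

A backdoor path from B to T is any simple undirected path whose first edge points into B (i.e. leaves B via a parent).
Parents of B: {V, W}.
Enumerating:
  P1: B <- W -> V -> A <- T
  P2: B <- W -> Z <- V -> A <- T
  P3: B <- V -> A <- T
That exhausts the simple backdoor paths. Count: 3.

3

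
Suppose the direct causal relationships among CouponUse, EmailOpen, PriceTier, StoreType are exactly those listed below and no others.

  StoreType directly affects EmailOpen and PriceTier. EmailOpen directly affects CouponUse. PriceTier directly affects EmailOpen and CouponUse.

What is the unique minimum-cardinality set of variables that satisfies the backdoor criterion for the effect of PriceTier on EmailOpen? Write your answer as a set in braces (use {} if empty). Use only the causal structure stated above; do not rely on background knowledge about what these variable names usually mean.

Variables eligible for adjustment (non-descendants of PriceTier, excluding PriceTier and EmailOpen): {StoreType}.
Backdoor paths from PriceTier to EmailOpen:
  P1: PriceTier <- StoreType -> EmailOpen
The empty set is not sufficient: P1 (PriceTier <- StoreType -> EmailOpen) has no collider blocking it and no conditioned non-collider, so it is open.
Try {StoreType}:
  P1: blocked at fork node StoreType ∈ conditioning set.
{StoreType} contains no descendant of PriceTier and blocks every backdoor path.
{StoreType} is the unique smallest valid adjustment set.

{StoreType}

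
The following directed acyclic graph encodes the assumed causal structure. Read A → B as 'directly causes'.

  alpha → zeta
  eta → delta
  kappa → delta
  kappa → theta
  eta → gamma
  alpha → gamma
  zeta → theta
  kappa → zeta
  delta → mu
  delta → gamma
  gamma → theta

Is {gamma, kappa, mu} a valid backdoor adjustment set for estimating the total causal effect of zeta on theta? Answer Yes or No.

Yes

Backdoor paths from zeta to theta (paths whose first edge points into zeta):
  P1: zeta <- alpha -> gamma <- eta -> delta <- kappa -> theta
  P2: zeta <- alpha -> gamma <- delta <- kappa -> theta
  P3: zeta <- alpha -> gamma -> theta
  P4: zeta <- kappa -> delta <- eta -> gamma -> theta
  P5: zeta <- kappa -> delta -> gamma -> theta
  P6: zeta <- kappa -> theta
Condition 1 (no descendant of zeta in the set): holds — descendants of zeta are {theta}; none are in {gamma, kappa, mu}.
Condition 2 (every backdoor path blocked by {gamma, kappa, mu}):
  P1: blocked at fork node kappa ∈ conditioning set.
  P2: blocked at fork node kappa ∈ conditioning set.
  P3: blocked at chain node gamma ∈ conditioning set.
  P4: blocked at fork node kappa ∈ conditioning set.
  P5: blocked at fork node kappa ∈ conditioning set.
  P6: blocked at fork node kappa ∈ conditioning set.
{gamma, kappa, mu} satisfies the backdoor criterion.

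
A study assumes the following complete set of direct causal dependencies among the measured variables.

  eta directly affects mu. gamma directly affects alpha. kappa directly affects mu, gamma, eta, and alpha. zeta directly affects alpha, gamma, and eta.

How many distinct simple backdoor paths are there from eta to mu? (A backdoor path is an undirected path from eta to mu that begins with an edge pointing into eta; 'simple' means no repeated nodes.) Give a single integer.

5

A backdoor path from eta to mu is any simple undirected path whose first edge points into eta (i.e. leaves eta via a parent).
Parents of eta: {kappa, zeta}.
Enumerating:
  P1: eta <- kappa -> mu
  P2: eta <- zeta -> gamma <- kappa -> mu
  P3: eta <- zeta -> gamma -> alpha <- kappa -> mu
  P4: eta <- zeta -> alpha <- kappa -> mu
  P5: eta <- zeta -> alpha <- gamma <- kappa -> mu
That exhausts the simple backdoor paths. Count: 5.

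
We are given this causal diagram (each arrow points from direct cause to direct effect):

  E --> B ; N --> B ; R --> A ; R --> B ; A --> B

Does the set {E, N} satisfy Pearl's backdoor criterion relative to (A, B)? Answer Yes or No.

Backdoor paths from A to B (paths whose first edge points into A):
  P1: A <- R -> B
Condition 1 (no descendant of A in the set): holds — descendants of A are {B}; none are in {E, N}.
Condition 2 (every backdoor path blocked by {E, N}):
  P1: open — no interior node is in the conditioning set.
{E, N} does not satisfy the backdoor criterion.

No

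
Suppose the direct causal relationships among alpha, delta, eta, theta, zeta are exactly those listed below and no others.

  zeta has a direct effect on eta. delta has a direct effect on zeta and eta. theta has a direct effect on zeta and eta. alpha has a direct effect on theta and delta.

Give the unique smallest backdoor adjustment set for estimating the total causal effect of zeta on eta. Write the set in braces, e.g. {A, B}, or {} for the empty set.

{delta, theta}

Variables eligible for adjustment (non-descendants of zeta, excluding zeta and eta): {alpha, delta, theta}.
Backdoor paths from zeta to eta:
  P1: zeta <- delta <- alpha -> theta -> eta
  P2: zeta <- delta -> eta
  P3: zeta <- theta <- alpha -> delta -> eta
  P4: zeta <- theta -> eta
The empty set is not sufficient: P1 (zeta <- delta <- alpha -> theta -> eta) has no collider blocking it and no conditioned non-collider, so it is open.
Try {delta, theta}:
  P1: blocked at chain node delta ∈ conditioning set.
  P2: blocked at fork node delta ∈ conditioning set.
  P3: blocked at chain node theta ∈ conditioning set.
  P4: blocked at fork node theta ∈ conditioning set.
{delta, theta} contains no descendant of zeta and blocks every backdoor path.
Every element of {delta, theta} is needed (dropping delta leaves P2 open; dropping theta leaves P4 open), so no proper subset is valid.
Among all size-2 subsets of the eligible variables, only {delta, theta} blocks every backdoor path, so it is the unique smallest valid adjustment set.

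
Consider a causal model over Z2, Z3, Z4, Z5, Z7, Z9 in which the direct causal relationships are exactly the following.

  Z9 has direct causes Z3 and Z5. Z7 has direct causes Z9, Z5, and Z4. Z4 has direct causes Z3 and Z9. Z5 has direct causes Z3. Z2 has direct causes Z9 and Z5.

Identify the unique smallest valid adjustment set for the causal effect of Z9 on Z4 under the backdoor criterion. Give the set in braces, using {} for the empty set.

{Z3}

Variables eligible for adjustment (non-descendants of Z9, excluding Z9 and Z4): {Z3, Z5}.
Backdoor paths from Z9 to Z4:
  P1: Z9 <- Z3 -> Z5 -> Z7 <- Z4
  P2: Z9 <- Z3 -> Z4
  P3: Z9 <- Z5 <- Z3 -> Z4
  P4: Z9 <- Z5 -> Z7 <- Z4
The empty set is not sufficient: P2 (Z9 <- Z3 -> Z4) has no collider blocking it and no conditioned non-collider, so it is open.
Try {Z3}:
  P1: blocked at fork node Z3 ∈ conditioning set.
  P2: blocked at fork node Z3 ∈ conditioning set.
  P3: blocked at fork node Z3 ∈ conditioning set.
  P4: blocked at collider Z7 (neither it nor any descendant is in the conditioning set).
{Z3} contains no descendant of Z9 and blocks every backdoor path.
No other singleton works — e.g. {Z5} leaves P2 open — so {Z3} is the unique smallest valid adjustment set.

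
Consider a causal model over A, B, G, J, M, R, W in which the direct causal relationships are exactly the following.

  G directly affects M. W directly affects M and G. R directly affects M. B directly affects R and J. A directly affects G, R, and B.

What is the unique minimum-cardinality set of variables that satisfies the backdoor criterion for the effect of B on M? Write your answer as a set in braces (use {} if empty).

{A}

Variables eligible for adjustment (non-descendants of B, excluding B and M): {A, G, W}.
Backdoor paths from B to M:
  P1: B <- A -> G <- W -> M
  P2: B <- A -> G -> M
  P3: B <- A -> R -> M
The empty set is not sufficient: P2 (B <- A -> G -> M) has no collider blocking it and no conditioned non-collider, so it is open.
Try {A}:
  P1: blocked at fork node A ∈ conditioning set.
  P2: blocked at fork node A ∈ conditioning set.
  P3: blocked at fork node A ∈ conditioning set.
{A} contains no descendant of B and blocks every backdoor path.
No other singleton works — e.g. {W} leaves P2 open — so {A} is the unique smallest valid adjustment set.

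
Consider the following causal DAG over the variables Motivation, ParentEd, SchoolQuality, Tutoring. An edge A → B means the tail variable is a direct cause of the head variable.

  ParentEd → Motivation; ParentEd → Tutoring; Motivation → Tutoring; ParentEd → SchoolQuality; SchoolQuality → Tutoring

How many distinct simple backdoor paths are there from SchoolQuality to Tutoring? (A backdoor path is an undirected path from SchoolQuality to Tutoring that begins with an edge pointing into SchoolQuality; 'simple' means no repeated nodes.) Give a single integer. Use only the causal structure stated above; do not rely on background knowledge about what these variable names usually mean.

2

A backdoor path from SchoolQuality to Tutoring is any simple undirected path whose first edge points into SchoolQuality (i.e. leaves SchoolQuality via a parent).
Parents of SchoolQuality: {ParentEd}.
Enumerating:
  P1: SchoolQuality <- ParentEd -> Motivation -> Tutoring
  P2: SchoolQuality <- ParentEd -> Tutoring
That exhausts the simple backdoor paths. Count: 2.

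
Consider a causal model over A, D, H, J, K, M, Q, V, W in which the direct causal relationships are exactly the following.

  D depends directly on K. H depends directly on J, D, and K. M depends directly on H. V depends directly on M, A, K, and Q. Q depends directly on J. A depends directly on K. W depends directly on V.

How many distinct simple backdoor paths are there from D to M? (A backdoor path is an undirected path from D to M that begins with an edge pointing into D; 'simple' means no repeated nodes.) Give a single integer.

A backdoor path from D to M is any simple undirected path whose first edge points into D (i.e. leaves D via a parent).
Parents of D: {K}.
Enumerating:
  P1: D <- K -> H <- J -> Q -> V <- M
  P2: D <- K -> H -> M
  P3: D <- K -> A -> V <- Q <- J -> H -> M
  P4: D <- K -> A -> V <- M
  P5: D <- K -> V <- Q <- J -> H -> M
  P6: D <- K -> V <- M
That exhausts the simple backdoor paths. Count: 6.

6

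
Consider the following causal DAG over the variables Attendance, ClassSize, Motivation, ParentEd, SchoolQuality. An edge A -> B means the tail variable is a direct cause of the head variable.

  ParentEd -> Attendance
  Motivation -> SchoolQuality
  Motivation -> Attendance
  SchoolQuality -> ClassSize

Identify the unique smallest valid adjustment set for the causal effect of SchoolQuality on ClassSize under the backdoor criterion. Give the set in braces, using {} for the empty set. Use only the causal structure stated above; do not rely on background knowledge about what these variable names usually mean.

Variables eligible for adjustment (non-descendants of SchoolQuality, excluding SchoolQuality and ClassSize): {Attendance, Motivation, ParentEd}.
Backdoor paths from SchoolQuality to ClassSize:
  (none)
With no backdoor paths the empty set already satisfies the criterion, and it is trivially minimal.

{}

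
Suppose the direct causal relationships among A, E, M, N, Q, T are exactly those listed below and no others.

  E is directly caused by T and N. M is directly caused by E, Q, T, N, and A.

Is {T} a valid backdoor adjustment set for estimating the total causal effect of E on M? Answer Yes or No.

Backdoor paths from E to M (paths whose first edge points into E):
  P1: E <- N -> M
  P2: E <- T -> M
Condition 1 (no descendant of E in the set): holds — descendants of E are {M}; none are in {T}.
Condition 2 (every backdoor path blocked by {T}):
  P1: open — no interior node is in the conditioning set.
  P2: blocked at fork node T ∈ conditioning set.
{T} does not satisfy the backdoor criterion.

No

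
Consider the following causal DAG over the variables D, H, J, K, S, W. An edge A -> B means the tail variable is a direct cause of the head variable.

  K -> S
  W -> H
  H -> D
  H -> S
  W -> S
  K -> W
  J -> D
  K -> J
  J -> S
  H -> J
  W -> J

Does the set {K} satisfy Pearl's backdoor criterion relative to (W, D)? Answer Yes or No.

Yes

Backdoor paths from W to D (paths whose first edge points into W):
  P1: W <- K -> J <- H -> D
  P2: W <- K -> J -> S <- H -> D
  P3: W <- K -> J -> D
  P4: W <- K -> S <- H -> J -> D
  P5: W <- K -> S <- H -> D
  P6: W <- K -> S <- J <- H -> D
  P7: W <- K -> S <- J -> D
Condition 1 (no descendant of W in the set): holds — descendants of W are {D, H, J, S}; none are in {K}.
Condition 2 (every backdoor path blocked by {K}):
  P1: blocked at fork node K ∈ conditioning set.
  P2: blocked at fork node K ∈ conditioning set.
  P3: blocked at fork node K ∈ conditioning set.
  P4: blocked at fork node K ∈ conditioning set.
  P5: blocked at fork node K ∈ conditioning set.
  P6: blocked at fork node K ∈ conditioning set.
  P7: blocked at fork node K ∈ conditioning set.
{K} satisfies the backdoor criterion.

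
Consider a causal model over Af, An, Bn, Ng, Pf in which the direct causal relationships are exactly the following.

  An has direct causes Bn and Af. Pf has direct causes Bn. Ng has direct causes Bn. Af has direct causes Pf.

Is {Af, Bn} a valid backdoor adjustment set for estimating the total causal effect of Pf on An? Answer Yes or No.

No

Backdoor paths from Pf to An (paths whose first edge points into Pf):
  P1: Pf <- Bn -> An
Condition 1 (no descendant of Pf in the set): FAILS — Af is a descendant of Pf.
Condition 2 (every backdoor path blocked by {Af, Bn}):
  P1: blocked at fork node Bn ∈ conditioning set.
{Af, Bn} does not satisfy the backdoor criterion.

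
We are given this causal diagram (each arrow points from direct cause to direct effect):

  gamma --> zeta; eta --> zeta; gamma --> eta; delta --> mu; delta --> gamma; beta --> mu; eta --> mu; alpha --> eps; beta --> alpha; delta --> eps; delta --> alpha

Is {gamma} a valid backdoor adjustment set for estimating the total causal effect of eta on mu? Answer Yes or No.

Backdoor paths from eta to mu (paths whose first edge points into eta):
  P1: eta <- gamma <- delta -> mu
  P2: eta <- gamma <- delta -> alpha <- beta -> mu
  P3: eta <- gamma <- delta -> eps <- alpha <- beta -> mu
Condition 1 (no descendant of eta in the set): holds — descendants of eta are {mu, zeta}; none are in {gamma}.
Condition 2 (every backdoor path blocked by {gamma}):
  P1: blocked at chain node gamma ∈ conditioning set.
  P2: blocked at chain node gamma ∈ conditioning set.
  P3: blocked at chain node gamma ∈ conditioning set.
{gamma} satisfies the backdoor criterion.

Yes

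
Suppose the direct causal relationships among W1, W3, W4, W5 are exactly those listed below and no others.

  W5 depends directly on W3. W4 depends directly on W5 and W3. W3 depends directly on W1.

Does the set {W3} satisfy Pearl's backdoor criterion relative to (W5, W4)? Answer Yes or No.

Backdoor paths from W5 to W4 (paths whose first edge points into W5):
  P1: W5 <- W3 -> W4
Condition 1 (no descendant of W5 in the set): holds — descendants of W5 are {W4}; none are in {W3}.
Condition 2 (every backdoor path blocked by {W3}):
  P1: blocked at fork node W3 ∈ conditioning set.
{W3} satisfies the backdoor criterion.

Yes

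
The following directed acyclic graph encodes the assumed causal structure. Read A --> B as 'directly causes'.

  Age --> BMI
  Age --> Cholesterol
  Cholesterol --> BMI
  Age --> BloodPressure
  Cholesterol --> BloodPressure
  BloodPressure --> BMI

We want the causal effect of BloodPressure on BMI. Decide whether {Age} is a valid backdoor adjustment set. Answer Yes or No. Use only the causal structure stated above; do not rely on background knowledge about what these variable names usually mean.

Backdoor paths from BloodPressure to BMI (paths whose first edge points into BloodPressure):
  P1: BloodPressure <- Age -> Cholesterol -> BMI
  P2: BloodPressure <- Age -> BMI
  P3: BloodPressure <- Cholesterol <- Age -> BMI
  P4: BloodPressure <- Cholesterol -> BMI
Condition 1 (no descendant of BloodPressure in the set): holds — descendants of BloodPressure are {BMI}; none are in {Age}.
Condition 2 (every backdoor path blocked by {Age}):
  P1: blocked at fork node Age ∈ conditioning set.
  P2: blocked at fork node Age ∈ conditioning set.
  P3: blocked at fork node Age ∈ conditioning set.
  P4: open — no interior node is in the conditioning set.
{Age} does not satisfy the backdoor criterion.

No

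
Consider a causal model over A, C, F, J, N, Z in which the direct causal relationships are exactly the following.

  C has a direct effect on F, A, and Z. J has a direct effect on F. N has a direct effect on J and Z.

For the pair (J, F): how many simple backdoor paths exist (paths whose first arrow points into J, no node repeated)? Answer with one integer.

1

A backdoor path from J to F is any simple undirected path whose first edge points into J (i.e. leaves J via a parent).
Parents of J: {N}.
Enumerating:
  P1: J <- N -> Z <- C -> F
That exhausts the simple backdoor paths. Count: 1.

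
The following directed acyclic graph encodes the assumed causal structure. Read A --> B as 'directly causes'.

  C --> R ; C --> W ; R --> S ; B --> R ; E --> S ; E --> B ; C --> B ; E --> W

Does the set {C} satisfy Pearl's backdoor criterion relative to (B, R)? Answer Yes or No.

Yes

Backdoor paths from B to R (paths whose first edge points into B):
  P1: B <- C -> W <- E -> S <- R
  P2: B <- C -> R
  P3: B <- E -> W <- C -> R
  P4: B <- E -> S <- R
Condition 1 (no descendant of B in the set): holds — descendants of B are {R, S}; none are in {C}.
Condition 2 (every backdoor path blocked by {C}):
  P1: blocked at fork node C ∈ conditioning set.
  P2: blocked at fork node C ∈ conditioning set.
  P3: blocked at collider W (neither it nor any descendant is in the conditioning set).
  P4: blocked at collider S (neither it nor any descendant is in the conditioning set).
{C} satisfies the backdoor criterion.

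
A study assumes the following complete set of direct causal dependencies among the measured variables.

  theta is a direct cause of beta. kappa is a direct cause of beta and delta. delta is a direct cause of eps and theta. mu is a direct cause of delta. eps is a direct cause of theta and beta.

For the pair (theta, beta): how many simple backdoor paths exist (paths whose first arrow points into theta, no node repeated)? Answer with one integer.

4

A backdoor path from theta to beta is any simple undirected path whose first edge points into theta (i.e. leaves theta via a parent).
Parents of theta: {delta, eps}.
Enumerating:
  P1: theta <- delta <- kappa -> beta
  P2: theta <- delta -> eps -> beta
  P3: theta <- eps <- delta <- kappa -> beta
  P4: theta <- eps -> beta
That exhausts the simple backdoor paths. Count: 4.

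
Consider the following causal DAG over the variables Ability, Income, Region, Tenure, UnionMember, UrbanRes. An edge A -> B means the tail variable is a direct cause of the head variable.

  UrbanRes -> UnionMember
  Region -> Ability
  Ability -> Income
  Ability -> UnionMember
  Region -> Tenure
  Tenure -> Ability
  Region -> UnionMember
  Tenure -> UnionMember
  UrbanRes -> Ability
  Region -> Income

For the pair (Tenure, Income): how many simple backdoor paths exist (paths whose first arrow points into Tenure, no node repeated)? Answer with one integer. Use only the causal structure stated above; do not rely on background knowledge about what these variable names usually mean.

4

A backdoor path from Tenure to Income is any simple undirected path whose first edge points into Tenure (i.e. leaves Tenure via a parent).
Parents of Tenure: {Region}.
Enumerating:
  P1: Tenure <- Region -> Ability -> Income
  P2: Tenure <- Region -> UnionMember <- UrbanRes -> Ability -> Income
  P3: Tenure <- Region -> UnionMember <- Ability -> Income
  P4: Tenure <- Region -> Income
That exhausts the simple backdoor paths. Count: 4.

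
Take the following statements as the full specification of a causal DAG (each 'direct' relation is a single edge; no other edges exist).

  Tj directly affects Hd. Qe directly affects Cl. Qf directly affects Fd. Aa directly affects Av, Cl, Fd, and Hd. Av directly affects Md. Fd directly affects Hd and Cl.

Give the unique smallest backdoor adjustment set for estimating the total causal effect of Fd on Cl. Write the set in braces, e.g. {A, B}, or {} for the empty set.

Variables eligible for adjustment (non-descendants of Fd, excluding Fd and Cl): {Aa, Av, Md, Qe, Qf, Tj}.
Backdoor paths from Fd to Cl:
  P1: Fd <- Aa -> Cl
The empty set is not sufficient: P1 (Fd <- Aa -> Cl) has no collider blocking it and no conditioned non-collider, so it is open.
Try {Aa}:
  P1: blocked at fork node Aa ∈ conditioning set.
{Aa} contains no descendant of Fd and blocks every backdoor path.
No other singleton works — e.g. {Qf} leaves P1 open — so {Aa} is the unique smallest valid adjustment set.

{Aa}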